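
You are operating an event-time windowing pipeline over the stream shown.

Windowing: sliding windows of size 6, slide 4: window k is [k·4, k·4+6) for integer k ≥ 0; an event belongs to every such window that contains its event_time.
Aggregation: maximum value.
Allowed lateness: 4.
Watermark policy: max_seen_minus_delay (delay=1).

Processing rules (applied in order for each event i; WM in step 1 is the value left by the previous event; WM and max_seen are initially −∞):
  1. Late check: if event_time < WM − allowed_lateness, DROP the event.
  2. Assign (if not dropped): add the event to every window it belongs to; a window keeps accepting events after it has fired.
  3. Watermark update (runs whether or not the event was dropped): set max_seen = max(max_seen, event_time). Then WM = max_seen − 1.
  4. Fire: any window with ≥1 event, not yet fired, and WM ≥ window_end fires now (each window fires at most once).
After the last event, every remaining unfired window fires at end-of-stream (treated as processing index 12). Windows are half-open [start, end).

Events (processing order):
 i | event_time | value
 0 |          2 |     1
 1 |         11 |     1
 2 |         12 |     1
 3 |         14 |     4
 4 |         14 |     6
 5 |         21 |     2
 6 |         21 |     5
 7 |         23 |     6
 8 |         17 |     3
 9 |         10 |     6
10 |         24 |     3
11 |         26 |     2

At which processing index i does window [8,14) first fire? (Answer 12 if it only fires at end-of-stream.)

i=0 t=2 v=1: → [0,6); WM=1
i=1 t=11 v=1: → [8,14); WM=10; [0,6) fires=1
i=2 t=12 v=1: → [12,18),[8,14); WM=11
i=3 t=14 v=4: → [12,18); WM=13
i=4 t=14 v=6: → [12,18); WM=13
i=5 t=21 v=2: → [20,26),[16,22); WM=20; [8,14) fires=1 [12,18) fires=6
i=6 t=21 v=5: → [20,26),[16,22); WM=20
i=7 t=23 v=6: → [20,26); WM=22; [16,22) fires=5
i=8 t=17 v=3: DROP (t<22-4); WM=22
i=9 t=10 v=6: DROP (t<22-4); WM=22
i=10 t=24 v=3: → [24,30),[20,26); WM=23
i=11 t=26 v=2: → [24,30); WM=25

5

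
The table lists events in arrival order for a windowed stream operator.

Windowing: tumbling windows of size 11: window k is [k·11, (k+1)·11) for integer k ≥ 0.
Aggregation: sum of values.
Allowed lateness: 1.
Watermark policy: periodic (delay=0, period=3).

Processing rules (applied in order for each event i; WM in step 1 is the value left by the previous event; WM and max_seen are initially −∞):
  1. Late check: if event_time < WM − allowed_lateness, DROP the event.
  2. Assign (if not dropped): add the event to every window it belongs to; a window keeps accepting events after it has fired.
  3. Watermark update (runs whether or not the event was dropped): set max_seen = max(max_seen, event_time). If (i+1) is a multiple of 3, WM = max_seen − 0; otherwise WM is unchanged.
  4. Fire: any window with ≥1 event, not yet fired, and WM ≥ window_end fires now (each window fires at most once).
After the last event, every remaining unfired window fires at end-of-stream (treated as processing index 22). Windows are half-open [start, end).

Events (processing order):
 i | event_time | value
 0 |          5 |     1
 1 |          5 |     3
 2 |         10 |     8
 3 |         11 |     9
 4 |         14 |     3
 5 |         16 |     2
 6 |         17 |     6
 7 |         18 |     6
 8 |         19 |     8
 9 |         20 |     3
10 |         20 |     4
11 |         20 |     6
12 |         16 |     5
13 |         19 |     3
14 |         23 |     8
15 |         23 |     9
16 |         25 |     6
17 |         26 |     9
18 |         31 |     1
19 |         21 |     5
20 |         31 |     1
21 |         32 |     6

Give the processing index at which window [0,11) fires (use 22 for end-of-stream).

5

i=0 t=5 v=1: → [0,11); WM=−∞
i=1 t=5 v=3: → [0,11); WM=−∞
i=2 t=10 v=8: → [0,11); WM=10
i=3 t=11 v=9: → [11,22); WM=10
i=4 t=14 v=3: → [11,22); WM=10
i=5 t=16 v=2: → [11,22); WM=16; [0,11) fires=12
i=6 t=17 v=6: → [11,22); WM=16
i=7 t=18 v=6: → [11,22); WM=16
i=8 t=19 v=8: → [11,22); WM=19
i=9 t=20 v=3: → [11,22); WM=19
i=10 t=20 v=4: → [11,22); WM=19
i=11 t=20 v=6: → [11,22); WM=20
i=12 t=16 v=5: DROP (t<20-1); WM=20
i=13 t=19 v=3: → [11,22); WM=20
i=14 t=23 v=8: → [22,33); WM=23; [11,22) fires=50
i=15 t=23 v=9: → [22,33); WM=23
i=16 t=25 v=6: → [22,33); WM=23
i=17 t=26 v=9: → [22,33); WM=26
i=18 t=31 v=1: → [22,33); WM=26
i=19 t=21 v=5: DROP (t<26-1); WM=26
i=20 t=31 v=1: → [22,33); WM=31
i=21 t=32 v=6: → [22,33); WM=31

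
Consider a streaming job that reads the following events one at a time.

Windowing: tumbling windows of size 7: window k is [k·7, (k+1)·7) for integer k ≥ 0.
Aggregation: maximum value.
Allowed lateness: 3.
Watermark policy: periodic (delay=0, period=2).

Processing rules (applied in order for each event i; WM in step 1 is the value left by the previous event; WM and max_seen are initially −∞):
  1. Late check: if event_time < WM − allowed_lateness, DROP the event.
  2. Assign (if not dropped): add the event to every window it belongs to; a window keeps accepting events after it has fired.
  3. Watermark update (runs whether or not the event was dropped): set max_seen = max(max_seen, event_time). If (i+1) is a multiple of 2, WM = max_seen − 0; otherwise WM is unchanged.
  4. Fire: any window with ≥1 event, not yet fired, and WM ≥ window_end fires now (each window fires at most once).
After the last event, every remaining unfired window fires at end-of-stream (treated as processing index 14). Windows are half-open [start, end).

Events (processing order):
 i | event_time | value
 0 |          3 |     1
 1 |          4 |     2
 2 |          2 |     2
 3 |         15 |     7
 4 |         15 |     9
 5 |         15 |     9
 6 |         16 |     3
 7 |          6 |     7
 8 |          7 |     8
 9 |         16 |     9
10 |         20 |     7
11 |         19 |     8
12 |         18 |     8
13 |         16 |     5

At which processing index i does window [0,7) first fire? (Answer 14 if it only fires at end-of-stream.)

i=0 t=3 v=1: → [0,7); WM=−∞
i=1 t=4 v=2: → [0,7); WM=4
i=2 t=2 v=2: → [0,7); WM=4
i=3 t=15 v=7: → [14,21); WM=15; [0,7) fires=2
i=4 t=15 v=9: → [14,21); WM=15
i=5 t=15 v=9: → [14,21); WM=15
i=6 t=16 v=3: → [14,21); WM=15
i=7 t=6 v=7: DROP (t<15-3); WM=16
i=8 t=7 v=8: DROP (t<16-3); WM=16
i=9 t=16 v=9: → [14,21); WM=16
i=10 t=20 v=7: → [14,21); WM=16
i=11 t=19 v=8: → [14,21); WM=20
i=12 t=18 v=8: → [14,21); WM=20
i=13 t=16 v=5: DROP (t<20-3); WM=20

3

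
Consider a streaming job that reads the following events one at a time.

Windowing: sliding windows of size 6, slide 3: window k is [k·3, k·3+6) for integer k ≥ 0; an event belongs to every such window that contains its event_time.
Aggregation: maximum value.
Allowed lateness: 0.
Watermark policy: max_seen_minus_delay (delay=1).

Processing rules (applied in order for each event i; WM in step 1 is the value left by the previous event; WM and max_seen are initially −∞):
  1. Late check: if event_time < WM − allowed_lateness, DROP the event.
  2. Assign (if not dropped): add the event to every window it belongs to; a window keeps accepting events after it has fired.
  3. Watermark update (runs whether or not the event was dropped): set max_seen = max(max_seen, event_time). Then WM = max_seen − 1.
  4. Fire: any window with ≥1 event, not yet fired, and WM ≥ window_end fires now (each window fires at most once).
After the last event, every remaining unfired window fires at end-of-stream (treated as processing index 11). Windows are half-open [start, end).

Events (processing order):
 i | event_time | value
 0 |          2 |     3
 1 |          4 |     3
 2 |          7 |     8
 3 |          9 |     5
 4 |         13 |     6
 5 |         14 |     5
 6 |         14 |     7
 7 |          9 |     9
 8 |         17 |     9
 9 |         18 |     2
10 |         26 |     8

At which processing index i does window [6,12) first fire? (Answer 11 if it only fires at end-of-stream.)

4

i=0 t=2 v=3: → [0,6); WM=1
i=1 t=4 v=3: → [3,9),[0,6); WM=3
i=2 t=7 v=8: → [6,12),[3,9); WM=6; [0,6) fires=3
i=3 t=9 v=5: → [9,15),[6,12); WM=8
i=4 t=13 v=6: → [12,18),[9,15); WM=12; [3,9) fires=8 [6,12) fires=8
i=5 t=14 v=5: → [12,18),[9,15); WM=13
i=6 t=14 v=7: → [12,18),[9,15); WM=13
i=7 t=9 v=9: DROP (t<13-0); WM=13
i=8 t=17 v=9: → [15,21),[12,18); WM=16; [9,15) fires=7
i=9 t=18 v=2: → [18,24),[15,21); WM=17
i=10 t=26 v=8: → [24,30),[21,27); WM=25; [12,18) fires=9 [15,21) fires=9 [18,24) fires=2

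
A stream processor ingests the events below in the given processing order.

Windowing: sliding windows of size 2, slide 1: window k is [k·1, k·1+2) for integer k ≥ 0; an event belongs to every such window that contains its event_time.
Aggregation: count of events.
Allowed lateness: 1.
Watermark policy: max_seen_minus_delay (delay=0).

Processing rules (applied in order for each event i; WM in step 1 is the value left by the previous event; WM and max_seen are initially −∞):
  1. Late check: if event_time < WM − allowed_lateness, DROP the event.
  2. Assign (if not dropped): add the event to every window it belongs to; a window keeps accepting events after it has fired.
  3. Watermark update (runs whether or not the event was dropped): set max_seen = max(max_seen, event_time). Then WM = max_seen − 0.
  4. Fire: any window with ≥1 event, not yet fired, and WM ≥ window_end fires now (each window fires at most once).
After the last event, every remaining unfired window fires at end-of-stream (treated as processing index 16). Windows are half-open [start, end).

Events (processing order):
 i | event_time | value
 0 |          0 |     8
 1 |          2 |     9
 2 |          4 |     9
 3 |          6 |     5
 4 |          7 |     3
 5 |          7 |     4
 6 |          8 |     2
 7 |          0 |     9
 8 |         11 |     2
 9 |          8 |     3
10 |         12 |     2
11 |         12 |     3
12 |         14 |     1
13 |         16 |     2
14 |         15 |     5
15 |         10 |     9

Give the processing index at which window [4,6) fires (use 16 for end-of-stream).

3

i=0 t=0 v=8: → [0,2); WM=0
i=1 t=2 v=9: → [2,4),[1,3); WM=2; [0,2) fires=1
i=2 t=4 v=9: → [4,6),[3,5); WM=4; [1,3) fires=1 [2,4) fires=1
i=3 t=6 v=5: → [6,8),[5,7); WM=6; [3,5) fires=1 [4,6) fires=1
i=4 t=7 v=3: → [7,9),[6,8); WM=7; [5,7) fires=1
i=5 t=7 v=4: → [7,9),[6,8); WM=7
i=6 t=8 v=2: → [8,10),[7,9); WM=8; [6,8) fires=3
i=7 t=0 v=9: DROP (t<8-1); WM=8
i=8 t=11 v=2: → [11,13),[10,12); WM=11; [7,9) fires=3 [8,10) fires=1
i=9 t=8 v=3: DROP (t<11-1); WM=11
i=10 t=12 v=2: → [12,14),[11,13); WM=12; [10,12) fires=1
i=11 t=12 v=3: → [12,14),[11,13); WM=12
i=12 t=14 v=1: → [14,16),[13,15); WM=14; [11,13) fires=3 [12,14) fires=2
i=13 t=16 v=2: → [16,18),[15,17); WM=16; [13,15) fires=1 [14,16) fires=1
i=14 t=15 v=5: → [15,17),[14,16); WM=16
i=15 t=10 v=9: DROP (t<16-1); WM=16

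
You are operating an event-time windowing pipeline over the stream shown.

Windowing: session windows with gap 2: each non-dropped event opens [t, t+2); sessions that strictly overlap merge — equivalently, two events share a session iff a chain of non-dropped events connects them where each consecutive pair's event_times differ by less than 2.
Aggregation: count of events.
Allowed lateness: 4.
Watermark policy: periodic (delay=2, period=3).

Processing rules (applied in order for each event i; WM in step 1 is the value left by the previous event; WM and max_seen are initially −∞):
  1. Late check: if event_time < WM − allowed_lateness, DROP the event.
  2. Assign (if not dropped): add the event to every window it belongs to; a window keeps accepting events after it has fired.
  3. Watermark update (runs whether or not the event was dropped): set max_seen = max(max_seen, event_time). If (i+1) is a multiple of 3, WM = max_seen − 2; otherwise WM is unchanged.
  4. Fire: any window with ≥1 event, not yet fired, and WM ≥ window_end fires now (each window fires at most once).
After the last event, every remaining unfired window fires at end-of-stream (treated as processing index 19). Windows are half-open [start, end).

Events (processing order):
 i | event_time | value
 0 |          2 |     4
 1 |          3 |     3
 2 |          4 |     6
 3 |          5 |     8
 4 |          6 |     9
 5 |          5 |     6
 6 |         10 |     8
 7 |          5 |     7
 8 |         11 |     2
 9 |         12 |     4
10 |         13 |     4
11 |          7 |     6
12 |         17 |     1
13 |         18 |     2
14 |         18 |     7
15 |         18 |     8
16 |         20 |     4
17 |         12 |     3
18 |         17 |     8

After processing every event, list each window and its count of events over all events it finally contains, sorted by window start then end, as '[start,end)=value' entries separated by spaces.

i=0 t=2 v=4: → [2,4); WM=−∞
i=1 t=3 v=3: → [2,5); WM=−∞
i=2 t=4 v=6: → [2,6); WM=2
i=3 t=5 v=8: → [2,7); WM=2
i=4 t=6 v=9: → [2,8); WM=2
i=5 t=5 v=6: → [2,8); WM=4
i=6 t=10 v=8: → [10,12); WM=4
i=7 t=5 v=7: → [2,8); WM=4
i=8 t=11 v=2: → [10,13); WM=9
i=9 t=12 v=4: → [10,14); WM=9
i=10 t=13 v=4: → [10,15); WM=9
i=11 t=7 v=6: → [2,9); WM=11
i=12 t=17 v=1: → [17,19); WM=11
i=13 t=18 v=2: → [17,20); WM=11
i=14 t=18 v=7: → [17,20); WM=16
i=15 t=18 v=8: → [17,20); WM=16
i=16 t=20 v=4: → [20,22); WM=16
i=17 t=12 v=3: → [10,15); WM=18
i=18 t=17 v=8: → [17,20); WM=18

[2,9)=8 [10,15)=5 [17,20)=5 [20,22)=1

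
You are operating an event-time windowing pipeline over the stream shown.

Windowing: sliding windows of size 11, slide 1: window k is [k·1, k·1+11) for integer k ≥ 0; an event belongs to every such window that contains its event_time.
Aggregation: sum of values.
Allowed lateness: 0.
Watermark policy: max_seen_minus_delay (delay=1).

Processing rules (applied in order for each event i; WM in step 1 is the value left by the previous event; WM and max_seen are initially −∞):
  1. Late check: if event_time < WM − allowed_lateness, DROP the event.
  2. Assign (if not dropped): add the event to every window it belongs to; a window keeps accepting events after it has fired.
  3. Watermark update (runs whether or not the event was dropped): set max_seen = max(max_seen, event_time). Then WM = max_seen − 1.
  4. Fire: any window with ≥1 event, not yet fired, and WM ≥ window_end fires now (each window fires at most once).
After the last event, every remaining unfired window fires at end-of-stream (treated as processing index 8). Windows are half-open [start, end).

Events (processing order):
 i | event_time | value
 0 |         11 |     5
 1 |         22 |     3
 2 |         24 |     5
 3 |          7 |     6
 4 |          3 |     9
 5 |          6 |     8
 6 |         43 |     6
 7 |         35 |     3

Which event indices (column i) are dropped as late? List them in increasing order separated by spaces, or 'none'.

3 4 5 7

i=0 t=11 v=5: → [11,22),[10,21),[9,20),[8,19),[7,18),[6,17),[5,16),[4,15),[3,14),[2,13),[1,12); WM=10
i=1 t=22 v=3: → [22,33),[21,32),[20,31),[19,30),[18,29),[17,28),[16,27),[15,26),[14,25),[13,24),[12,23); WM=21; [1,12) fires=5 [2,13) fires=5 [3,14) fires=5 [4,15) fires=5 [5,16) fires=5 [6,17) fires=5 [7,18) fires=5 [8,19) fires=5 [9,20) fires=5 [10,21) fires=5
i=2 t=24 v=5: → [24,35),[23,34),[22,33),[21,32),[20,31),[19,30),[18,29),[17,28),[16,27),[15,26),[14,25); WM=23; [11,22) fires=5 [12,23) fires=3
i=3 t=7 v=6: DROP (t<23-0); WM=23
i=4 t=3 v=9: DROP (t<23-0); WM=23
i=5 t=6 v=8: DROP (t<23-0); WM=23
i=6 t=43 v=6: → [43,54),[42,53),[41,52),[40,51),[39,50),[38,49),[37,48),[36,47),[35,46),[34,45),[33,44); WM=42; [13,24) fires=3 [14,25) fires=8 [15,26) fires=8 [16,27) fires=8 [17,28) fires=8 [18,29) fires=8 [19,30) fires=8 [20,31) fires=8 [21,32) fires=8 [22,33) fires=8 [23,34) fires=5 [24,35) fires=5
i=7 t=35 v=3: DROP (t<42-0); WM=42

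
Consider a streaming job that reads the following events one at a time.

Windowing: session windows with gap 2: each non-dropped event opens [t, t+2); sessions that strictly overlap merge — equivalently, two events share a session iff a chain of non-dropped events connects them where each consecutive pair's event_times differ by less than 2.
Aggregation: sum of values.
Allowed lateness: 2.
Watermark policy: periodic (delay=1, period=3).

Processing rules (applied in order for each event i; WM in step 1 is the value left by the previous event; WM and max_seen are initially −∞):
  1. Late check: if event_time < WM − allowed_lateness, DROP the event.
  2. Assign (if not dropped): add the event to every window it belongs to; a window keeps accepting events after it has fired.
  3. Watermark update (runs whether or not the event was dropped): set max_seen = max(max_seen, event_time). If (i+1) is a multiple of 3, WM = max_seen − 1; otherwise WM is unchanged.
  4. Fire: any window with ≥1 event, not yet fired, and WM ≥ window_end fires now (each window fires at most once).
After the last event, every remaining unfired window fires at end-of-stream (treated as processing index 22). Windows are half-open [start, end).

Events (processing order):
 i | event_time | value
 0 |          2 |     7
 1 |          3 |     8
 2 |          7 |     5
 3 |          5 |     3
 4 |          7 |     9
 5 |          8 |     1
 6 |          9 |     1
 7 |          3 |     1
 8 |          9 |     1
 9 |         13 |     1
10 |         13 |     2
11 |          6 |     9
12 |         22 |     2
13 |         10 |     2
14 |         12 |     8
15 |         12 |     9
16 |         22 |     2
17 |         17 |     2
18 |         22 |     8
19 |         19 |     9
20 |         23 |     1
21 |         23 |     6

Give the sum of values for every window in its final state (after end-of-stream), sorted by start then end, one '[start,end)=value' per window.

[2,5)=15 [5,12)=31 [12,15)=11 [19,21)=9 [22,25)=19

i=0 t=2 v=7: → [2,4); WM=−∞
i=1 t=3 v=8: → [2,5); WM=−∞
i=2 t=7 v=5: → [7,9); WM=6
i=3 t=5 v=3: → [5,7); WM=6
i=4 t=7 v=9: → [7,9); WM=6
i=5 t=8 v=1: → [7,10); WM=7
i=6 t=9 v=1: → [7,11); WM=7
i=7 t=3 v=1: DROP (t<7-2); WM=7
i=8 t=9 v=1: → [7,11); WM=8
i=9 t=13 v=1: → [13,15); WM=8
i=10 t=13 v=2: → [13,15); WM=8
i=11 t=6 v=9: → [5,11); WM=12
i=12 t=22 v=2: → [22,24); WM=12
i=13 t=10 v=2: → [5,12); WM=12
i=14 t=12 v=8: → [12,15); WM=21
i=15 t=12 v=9: DROP (t<21-2); WM=21
i=16 t=22 v=2: → [22,24); WM=21
i=17 t=17 v=2: DROP (t<21-2); WM=21
i=18 t=22 v=8: → [22,24); WM=21
i=19 t=19 v=9: → [19,21); WM=21
i=20 t=23 v=1: → [22,25); WM=22
i=21 t=23 v=6: → [22,25); WM=22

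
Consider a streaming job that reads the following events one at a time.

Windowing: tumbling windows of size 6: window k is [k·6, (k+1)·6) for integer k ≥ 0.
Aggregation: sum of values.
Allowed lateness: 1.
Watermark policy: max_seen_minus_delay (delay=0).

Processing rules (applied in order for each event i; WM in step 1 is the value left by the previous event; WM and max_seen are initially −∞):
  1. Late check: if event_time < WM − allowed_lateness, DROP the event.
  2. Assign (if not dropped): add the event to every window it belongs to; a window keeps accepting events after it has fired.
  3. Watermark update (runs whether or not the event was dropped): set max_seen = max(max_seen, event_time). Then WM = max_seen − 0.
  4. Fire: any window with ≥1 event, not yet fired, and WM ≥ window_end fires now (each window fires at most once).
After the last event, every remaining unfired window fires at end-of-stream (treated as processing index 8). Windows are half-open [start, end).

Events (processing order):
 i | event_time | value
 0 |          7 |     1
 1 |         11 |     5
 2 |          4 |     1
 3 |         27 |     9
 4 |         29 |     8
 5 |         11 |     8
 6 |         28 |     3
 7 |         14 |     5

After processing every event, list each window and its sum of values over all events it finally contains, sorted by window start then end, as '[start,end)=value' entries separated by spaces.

i=0 t=7 v=1: → [6,12); WM=7
i=1 t=11 v=5: → [6,12); WM=11
i=2 t=4 v=1: DROP (t<11-1); WM=11
i=3 t=27 v=9: → [24,30); WM=27; [6,12) fires=6
i=4 t=29 v=8: → [24,30); WM=29
i=5 t=11 v=8: DROP (t<29-1); WM=29
i=6 t=28 v=3: → [24,30); WM=29
i=7 t=14 v=5: DROP (t<29-1); WM=29

[6,12)=6 [24,30)=20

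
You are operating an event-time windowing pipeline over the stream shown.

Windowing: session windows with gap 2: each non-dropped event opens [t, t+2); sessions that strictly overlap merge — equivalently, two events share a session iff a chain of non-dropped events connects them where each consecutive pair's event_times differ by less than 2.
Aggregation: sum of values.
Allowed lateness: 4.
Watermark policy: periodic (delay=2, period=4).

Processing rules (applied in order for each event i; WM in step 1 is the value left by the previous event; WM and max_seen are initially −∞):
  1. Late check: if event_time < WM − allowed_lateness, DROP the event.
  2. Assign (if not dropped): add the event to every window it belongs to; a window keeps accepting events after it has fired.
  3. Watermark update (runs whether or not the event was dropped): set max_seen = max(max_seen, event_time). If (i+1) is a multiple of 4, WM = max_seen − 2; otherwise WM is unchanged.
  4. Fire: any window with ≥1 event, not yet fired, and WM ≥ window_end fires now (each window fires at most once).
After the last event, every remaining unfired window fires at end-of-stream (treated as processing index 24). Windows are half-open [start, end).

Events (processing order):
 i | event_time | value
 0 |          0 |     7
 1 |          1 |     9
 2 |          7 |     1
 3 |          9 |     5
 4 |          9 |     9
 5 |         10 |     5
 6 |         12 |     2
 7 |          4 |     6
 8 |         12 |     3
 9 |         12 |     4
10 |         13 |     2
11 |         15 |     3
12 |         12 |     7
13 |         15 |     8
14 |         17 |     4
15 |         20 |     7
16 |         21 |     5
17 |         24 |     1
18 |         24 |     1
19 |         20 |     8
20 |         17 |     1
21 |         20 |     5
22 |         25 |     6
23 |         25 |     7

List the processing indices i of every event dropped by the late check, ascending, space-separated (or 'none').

20

i=0 t=0 v=7: → [0,2); WM=−∞
i=1 t=1 v=9: → [0,3); WM=−∞
i=2 t=7 v=1: → [7,9); WM=−∞
i=3 t=9 v=5: → [9,11); WM=7
i=4 t=9 v=9: → [9,11); WM=7
i=5 t=10 v=5: → [9,12); WM=7
i=6 t=12 v=2: → [12,14); WM=7
i=7 t=4 v=6: → [4,6); WM=10
i=8 t=12 v=3: → [12,14); WM=10
i=9 t=12 v=4: → [12,14); WM=10
i=10 t=13 v=2: → [12,15); WM=10
i=11 t=15 v=3: → [15,17); WM=13
i=12 t=12 v=7: → [12,15); WM=13
i=13 t=15 v=8: → [15,17); WM=13
i=14 t=17 v=4: → [17,19); WM=13
i=15 t=20 v=7: → [20,22); WM=18
i=16 t=21 v=5: → [20,23); WM=18
i=17 t=24 v=1: → [24,26); WM=18
i=18 t=24 v=1: → [24,26); WM=18
i=19 t=20 v=8: → [20,23); WM=22
i=20 t=17 v=1: DROP (t<22-4); WM=22
i=21 t=20 v=5: → [20,23); WM=22
i=22 t=25 v=6: → [24,27); WM=22
i=23 t=25 v=7: → [24,27); WM=23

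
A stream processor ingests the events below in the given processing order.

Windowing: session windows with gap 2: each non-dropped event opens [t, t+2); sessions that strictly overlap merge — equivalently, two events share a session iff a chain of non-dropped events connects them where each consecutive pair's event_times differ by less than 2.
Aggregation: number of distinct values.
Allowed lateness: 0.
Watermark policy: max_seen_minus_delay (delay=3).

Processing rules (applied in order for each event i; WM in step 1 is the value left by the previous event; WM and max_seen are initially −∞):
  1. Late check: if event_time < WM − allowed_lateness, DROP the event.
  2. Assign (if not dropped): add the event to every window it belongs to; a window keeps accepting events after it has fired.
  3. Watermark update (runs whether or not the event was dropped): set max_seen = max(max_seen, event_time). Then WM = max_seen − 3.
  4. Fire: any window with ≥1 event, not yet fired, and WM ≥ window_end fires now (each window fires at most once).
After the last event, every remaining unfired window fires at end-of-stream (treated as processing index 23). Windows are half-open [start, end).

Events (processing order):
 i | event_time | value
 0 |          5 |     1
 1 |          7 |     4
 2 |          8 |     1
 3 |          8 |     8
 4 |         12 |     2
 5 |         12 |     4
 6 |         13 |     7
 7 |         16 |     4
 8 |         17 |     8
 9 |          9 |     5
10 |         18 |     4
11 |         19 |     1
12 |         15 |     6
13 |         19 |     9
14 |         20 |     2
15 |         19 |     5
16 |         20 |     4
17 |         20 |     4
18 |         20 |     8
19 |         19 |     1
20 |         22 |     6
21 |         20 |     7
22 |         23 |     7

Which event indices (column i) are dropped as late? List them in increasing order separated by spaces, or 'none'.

9 12

i=0 t=5 v=1: → [5,7); WM=2
i=1 t=7 v=4: → [7,9); WM=4
i=2 t=8 v=1: → [7,10); WM=5
i=3 t=8 v=8: → [7,10); WM=5
i=4 t=12 v=2: → [12,14); WM=9
i=5 t=12 v=4: → [12,14); WM=9
i=6 t=13 v=7: → [12,15); WM=10
i=7 t=16 v=4: → [16,18); WM=13
i=8 t=17 v=8: → [16,19); WM=14
i=9 t=9 v=5: DROP (t<14-0); WM=14
i=10 t=18 v=4: → [16,20); WM=15
i=11 t=19 v=1: → [16,21); WM=16
i=12 t=15 v=6: DROP (t<16-0); WM=16
i=13 t=19 v=9: → [16,21); WM=16
i=14 t=20 v=2: → [16,22); WM=17
i=15 t=19 v=5: → [16,22); WM=17
i=16 t=20 v=4: → [16,22); WM=17
i=17 t=20 v=4: → [16,22); WM=17
i=18 t=20 v=8: → [16,22); WM=17
i=19 t=19 v=1: → [16,22); WM=17
i=20 t=22 v=6: → [22,24); WM=19
i=21 t=20 v=7: → [16,22); WM=19
i=22 t=23 v=7: → [22,25); WM=20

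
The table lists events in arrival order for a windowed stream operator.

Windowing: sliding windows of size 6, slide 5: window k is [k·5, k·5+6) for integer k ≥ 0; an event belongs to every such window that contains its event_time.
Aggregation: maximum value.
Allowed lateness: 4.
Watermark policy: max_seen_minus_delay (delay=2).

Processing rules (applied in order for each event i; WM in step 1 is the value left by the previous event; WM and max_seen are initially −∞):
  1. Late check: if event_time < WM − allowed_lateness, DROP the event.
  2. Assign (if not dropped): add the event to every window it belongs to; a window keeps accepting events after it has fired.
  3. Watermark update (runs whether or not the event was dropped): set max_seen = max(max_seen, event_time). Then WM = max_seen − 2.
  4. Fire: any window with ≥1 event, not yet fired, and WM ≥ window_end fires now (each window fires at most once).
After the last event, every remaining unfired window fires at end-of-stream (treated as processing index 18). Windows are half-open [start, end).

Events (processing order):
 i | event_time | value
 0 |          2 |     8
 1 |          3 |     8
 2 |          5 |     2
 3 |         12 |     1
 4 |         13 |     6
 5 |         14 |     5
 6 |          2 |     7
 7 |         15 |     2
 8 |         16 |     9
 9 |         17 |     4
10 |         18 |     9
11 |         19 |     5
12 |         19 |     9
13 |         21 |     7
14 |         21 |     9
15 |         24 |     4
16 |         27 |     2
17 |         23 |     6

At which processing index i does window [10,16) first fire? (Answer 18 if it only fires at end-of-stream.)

10

i=0 t=2 v=8: → [0,6); WM=0
i=1 t=3 v=8: → [0,6); WM=1
i=2 t=5 v=2: → [5,11),[0,6); WM=3
i=3 t=12 v=1: → [10,16); WM=10; [0,6) fires=8
i=4 t=13 v=6: → [10,16); WM=11; [5,11) fires=2
i=5 t=14 v=5: → [10,16); WM=12
i=6 t=2 v=7: DROP (t<12-4); WM=12
i=7 t=15 v=2: → [15,21),[10,16); WM=13
i=8 t=16 v=9: → [15,21); WM=14
i=9 t=17 v=4: → [15,21); WM=15
i=10 t=18 v=9: → [15,21); WM=16; [10,16) fires=6
i=11 t=19 v=5: → [15,21); WM=17
i=12 t=19 v=9: → [15,21); WM=17
i=13 t=21 v=7: → [20,26); WM=19
i=14 t=21 v=9: → [20,26); WM=19
i=15 t=24 v=4: → [20,26); WM=22; [15,21) fires=9
i=16 t=27 v=2: → [25,31); WM=25
i=17 t=23 v=6: → [20,26); WM=25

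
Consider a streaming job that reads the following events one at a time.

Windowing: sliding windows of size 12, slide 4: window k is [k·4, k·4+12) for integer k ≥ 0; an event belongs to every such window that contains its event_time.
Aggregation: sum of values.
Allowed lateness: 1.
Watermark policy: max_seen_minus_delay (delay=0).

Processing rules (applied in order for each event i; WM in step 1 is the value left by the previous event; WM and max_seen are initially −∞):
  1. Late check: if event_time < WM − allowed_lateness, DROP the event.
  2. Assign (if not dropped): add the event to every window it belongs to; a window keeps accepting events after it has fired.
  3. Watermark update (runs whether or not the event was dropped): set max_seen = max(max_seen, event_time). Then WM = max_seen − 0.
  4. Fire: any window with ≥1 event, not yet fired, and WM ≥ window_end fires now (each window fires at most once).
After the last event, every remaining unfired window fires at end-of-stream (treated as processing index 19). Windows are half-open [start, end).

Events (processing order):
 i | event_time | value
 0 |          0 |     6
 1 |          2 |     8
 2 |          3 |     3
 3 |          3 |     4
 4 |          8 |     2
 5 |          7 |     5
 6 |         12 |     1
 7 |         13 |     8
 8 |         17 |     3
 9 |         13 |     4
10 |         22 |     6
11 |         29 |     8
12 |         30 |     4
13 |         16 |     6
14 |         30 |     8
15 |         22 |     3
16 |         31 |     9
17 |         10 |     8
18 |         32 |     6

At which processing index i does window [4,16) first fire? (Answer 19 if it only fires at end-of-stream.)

8

i=0 t=0 v=6: → [0,12); WM=0
i=1 t=2 v=8: → [0,12); WM=2
i=2 t=3 v=3: → [0,12); WM=3
i=3 t=3 v=4: → [0,12); WM=3
i=4 t=8 v=2: → [8,20),[4,16),[0,12); WM=8
i=5 t=7 v=5: → [4,16),[0,12); WM=8
i=6 t=12 v=1: → [12,24),[8,20),[4,16); WM=12; [0,12) fires=28
i=7 t=13 v=8: → [12,24),[8,20),[4,16); WM=13
i=8 t=17 v=3: → [16,28),[12,24),[8,20); WM=17; [4,16) fires=16
i=9 t=13 v=4: DROP (t<17-1); WM=17
i=10 t=22 v=6: → [20,32),[16,28),[12,24); WM=22; [8,20) fires=14
i=11 t=29 v=8: → [28,40),[24,36),[20,32); WM=29; [12,24) fires=18 [16,28) fires=9
i=12 t=30 v=4: → [28,40),[24,36),[20,32); WM=30
i=13 t=16 v=6: DROP (t<30-1); WM=30
i=14 t=30 v=8: → [28,40),[24,36),[20,32); WM=30
i=15 t=22 v=3: DROP (t<30-1); WM=30
i=16 t=31 v=9: → [28,40),[24,36),[20,32); WM=31
i=17 t=10 v=8: DROP (t<31-1); WM=31
i=18 t=32 v=6: → [32,44),[28,40),[24,36); WM=32; [20,32) fires=35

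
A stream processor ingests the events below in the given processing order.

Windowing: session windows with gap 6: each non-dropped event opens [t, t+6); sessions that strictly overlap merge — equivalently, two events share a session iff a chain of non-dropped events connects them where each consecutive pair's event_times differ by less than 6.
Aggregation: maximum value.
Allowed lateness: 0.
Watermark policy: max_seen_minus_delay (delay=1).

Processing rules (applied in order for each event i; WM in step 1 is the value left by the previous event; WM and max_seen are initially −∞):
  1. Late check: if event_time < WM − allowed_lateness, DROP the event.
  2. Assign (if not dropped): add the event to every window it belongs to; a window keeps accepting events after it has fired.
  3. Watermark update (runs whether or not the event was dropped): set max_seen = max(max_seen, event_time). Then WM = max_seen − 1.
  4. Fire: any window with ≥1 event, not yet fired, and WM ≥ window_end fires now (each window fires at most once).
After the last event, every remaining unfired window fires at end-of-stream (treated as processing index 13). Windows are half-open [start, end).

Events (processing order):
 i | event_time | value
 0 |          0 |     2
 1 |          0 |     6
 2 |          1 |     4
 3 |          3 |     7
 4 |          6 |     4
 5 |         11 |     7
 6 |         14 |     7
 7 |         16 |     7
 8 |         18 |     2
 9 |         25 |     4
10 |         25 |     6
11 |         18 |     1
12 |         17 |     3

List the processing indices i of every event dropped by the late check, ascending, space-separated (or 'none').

11 12

i=0 t=0 v=2: → [0,6); WM=-1
i=1 t=0 v=6: → [0,6); WM=-1
i=2 t=1 v=4: → [0,7); WM=0
i=3 t=3 v=7: → [0,9); WM=2
i=4 t=6 v=4: → [0,12); WM=5
i=5 t=11 v=7: → [0,17); WM=10
i=6 t=14 v=7: → [0,20); WM=13
i=7 t=16 v=7: → [0,22); WM=15
i=8 t=18 v=2: → [0,24); WM=17
i=9 t=25 v=4: → [25,31); WM=24
i=10 t=25 v=6: → [25,31); WM=24
i=11 t=18 v=1: DROP (t<24-0); WM=24
i=12 t=17 v=3: DROP (t<24-0); WM=24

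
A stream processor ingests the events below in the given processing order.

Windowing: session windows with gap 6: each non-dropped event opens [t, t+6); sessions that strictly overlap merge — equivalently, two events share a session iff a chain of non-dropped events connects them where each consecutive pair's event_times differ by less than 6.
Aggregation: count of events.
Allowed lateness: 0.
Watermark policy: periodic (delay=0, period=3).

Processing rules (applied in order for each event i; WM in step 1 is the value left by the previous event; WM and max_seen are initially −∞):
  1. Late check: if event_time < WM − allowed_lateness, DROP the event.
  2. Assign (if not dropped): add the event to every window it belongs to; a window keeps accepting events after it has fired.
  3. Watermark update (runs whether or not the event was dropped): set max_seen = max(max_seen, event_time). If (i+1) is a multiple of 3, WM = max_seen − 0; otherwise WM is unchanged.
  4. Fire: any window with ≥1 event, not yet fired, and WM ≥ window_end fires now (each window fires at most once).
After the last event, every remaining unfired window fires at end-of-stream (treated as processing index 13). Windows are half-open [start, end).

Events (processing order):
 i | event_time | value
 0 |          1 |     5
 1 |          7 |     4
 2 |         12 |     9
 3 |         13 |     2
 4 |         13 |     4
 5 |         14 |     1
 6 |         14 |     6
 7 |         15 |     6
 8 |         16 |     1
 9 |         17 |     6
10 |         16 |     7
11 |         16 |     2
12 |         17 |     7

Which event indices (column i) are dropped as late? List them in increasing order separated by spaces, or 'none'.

none

i=0 t=1 v=5: → [1,7); WM=−∞
i=1 t=7 v=4: → [7,13); WM=−∞
i=2 t=12 v=9: → [7,18); WM=12
i=3 t=13 v=2: → [7,19); WM=12
i=4 t=13 v=4: → [7,19); WM=12
i=5 t=14 v=1: → [7,20); WM=14
i=6 t=14 v=6: → [7,20); WM=14
i=7 t=15 v=6: → [7,21); WM=14
i=8 t=16 v=1: → [7,22); WM=16
i=9 t=17 v=6: → [7,23); WM=16
i=10 t=16 v=7: → [7,23); WM=16
i=11 t=16 v=2: → [7,23); WM=17
i=12 t=17 v=7: → [7,23); WM=17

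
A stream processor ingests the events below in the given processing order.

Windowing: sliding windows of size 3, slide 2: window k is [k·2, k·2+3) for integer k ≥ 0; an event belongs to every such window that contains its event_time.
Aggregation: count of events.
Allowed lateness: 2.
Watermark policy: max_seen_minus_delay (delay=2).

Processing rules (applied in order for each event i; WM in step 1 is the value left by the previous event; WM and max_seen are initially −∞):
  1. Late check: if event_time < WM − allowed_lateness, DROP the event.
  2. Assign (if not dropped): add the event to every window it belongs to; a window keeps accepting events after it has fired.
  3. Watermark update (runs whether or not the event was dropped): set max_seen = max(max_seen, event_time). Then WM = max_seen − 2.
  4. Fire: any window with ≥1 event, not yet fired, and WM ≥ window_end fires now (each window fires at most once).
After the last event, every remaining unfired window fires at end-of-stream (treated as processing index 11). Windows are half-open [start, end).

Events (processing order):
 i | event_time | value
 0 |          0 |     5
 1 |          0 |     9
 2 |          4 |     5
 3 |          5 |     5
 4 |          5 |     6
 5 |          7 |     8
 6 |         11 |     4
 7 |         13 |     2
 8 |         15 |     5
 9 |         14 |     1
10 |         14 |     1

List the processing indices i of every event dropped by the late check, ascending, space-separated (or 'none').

none

i=0 t=0 v=5: → [0,3); WM=-2
i=1 t=0 v=9: → [0,3); WM=-2
i=2 t=4 v=5: → [4,7),[2,5); WM=2
i=3 t=5 v=5: → [4,7); WM=3; [0,3) fires=2
i=4 t=5 v=6: → [4,7); WM=3
i=5 t=7 v=8: → [6,9); WM=5; [2,5) fires=1
i=6 t=11 v=4: → [10,13); WM=9; [4,7) fires=3 [6,9) fires=1
i=7 t=13 v=2: → [12,15); WM=11
i=8 t=15 v=5: → [14,17); WM=13; [10,13) fires=1
i=9 t=14 v=1: → [14,17),[12,15); WM=13
i=10 t=14 v=1: → [14,17),[12,15); WM=13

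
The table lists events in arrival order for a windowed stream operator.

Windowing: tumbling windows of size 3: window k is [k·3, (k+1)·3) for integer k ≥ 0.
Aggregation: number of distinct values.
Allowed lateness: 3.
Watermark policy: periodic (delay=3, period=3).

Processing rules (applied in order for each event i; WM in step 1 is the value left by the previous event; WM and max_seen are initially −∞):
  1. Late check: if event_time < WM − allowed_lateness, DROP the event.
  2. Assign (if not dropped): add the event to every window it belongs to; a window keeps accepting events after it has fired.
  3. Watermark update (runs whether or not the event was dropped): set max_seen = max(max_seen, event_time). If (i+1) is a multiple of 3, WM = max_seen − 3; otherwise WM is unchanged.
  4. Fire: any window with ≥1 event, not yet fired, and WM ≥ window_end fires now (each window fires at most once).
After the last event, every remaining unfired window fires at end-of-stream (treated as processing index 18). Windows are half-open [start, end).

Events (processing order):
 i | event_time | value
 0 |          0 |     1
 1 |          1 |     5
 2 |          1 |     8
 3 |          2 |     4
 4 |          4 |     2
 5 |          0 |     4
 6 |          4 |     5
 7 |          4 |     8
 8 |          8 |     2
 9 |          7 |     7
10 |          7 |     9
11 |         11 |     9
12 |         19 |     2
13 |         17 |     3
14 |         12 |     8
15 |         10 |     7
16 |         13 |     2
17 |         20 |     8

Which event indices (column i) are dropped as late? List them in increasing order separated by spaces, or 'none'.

15

i=0 t=0 v=1: → [0,3); WM=−∞
i=1 t=1 v=5: → [0,3); WM=−∞
i=2 t=1 v=8: → [0,3); WM=-2
i=3 t=2 v=4: → [0,3); WM=-2
i=4 t=4 v=2: → [3,6); WM=-2
i=5 t=0 v=4: → [0,3); WM=1
i=6 t=4 v=5: → [3,6); WM=1
i=7 t=4 v=8: → [3,6); WM=1
i=8 t=8 v=2: → [6,9); WM=5; [0,3) fires=4
i=9 t=7 v=7: → [6,9); WM=5
i=10 t=7 v=9: → [6,9); WM=5
i=11 t=11 v=9: → [9,12); WM=8; [3,6) fires=3
i=12 t=19 v=2: → [18,21); WM=8
i=13 t=17 v=3: → [15,18); WM=8
i=14 t=12 v=8: → [12,15); WM=16; [6,9) fires=3 [9,12) fires=1 [12,15) fires=1
i=15 t=10 v=7: DROP (t<16-3); WM=16
i=16 t=13 v=2: → [12,15); WM=16
i=17 t=20 v=8: → [18,21); WM=17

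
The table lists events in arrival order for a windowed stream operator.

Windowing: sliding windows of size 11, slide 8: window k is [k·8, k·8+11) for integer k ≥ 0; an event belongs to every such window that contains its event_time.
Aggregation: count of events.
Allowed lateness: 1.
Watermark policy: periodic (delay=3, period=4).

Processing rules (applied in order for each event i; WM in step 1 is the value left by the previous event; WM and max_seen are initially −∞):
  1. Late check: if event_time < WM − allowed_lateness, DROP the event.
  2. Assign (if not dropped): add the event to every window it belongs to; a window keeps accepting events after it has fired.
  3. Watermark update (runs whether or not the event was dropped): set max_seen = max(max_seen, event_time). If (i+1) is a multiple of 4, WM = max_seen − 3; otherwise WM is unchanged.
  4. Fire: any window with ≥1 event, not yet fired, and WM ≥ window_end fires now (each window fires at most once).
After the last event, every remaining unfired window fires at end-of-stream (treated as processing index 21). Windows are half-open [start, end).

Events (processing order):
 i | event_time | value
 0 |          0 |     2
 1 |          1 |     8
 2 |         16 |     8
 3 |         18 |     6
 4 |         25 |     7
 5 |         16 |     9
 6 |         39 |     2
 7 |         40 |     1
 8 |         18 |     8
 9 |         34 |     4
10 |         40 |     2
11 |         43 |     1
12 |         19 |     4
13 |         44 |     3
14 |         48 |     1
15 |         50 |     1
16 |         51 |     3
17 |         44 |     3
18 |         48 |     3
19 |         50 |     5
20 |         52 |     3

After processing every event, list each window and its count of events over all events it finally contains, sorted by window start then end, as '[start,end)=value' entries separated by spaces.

[0,11)=2 [8,19)=3 [16,27)=4 [24,35)=1 [32,43)=3 [40,51)=8 [48,59)=6

i=0 t=0 v=2: → [0,11); WM=−∞
i=1 t=1 v=8: → [0,11); WM=−∞
i=2 t=16 v=8: → [16,27),[8,19); WM=−∞
i=3 t=18 v=6: → [16,27),[8,19); WM=15; [0,11) fires=2
i=4 t=25 v=7: → [24,35),[16,27); WM=15
i=5 t=16 v=9: → [16,27),[8,19); WM=15
i=6 t=39 v=2: → [32,43); WM=15
i=7 t=40 v=1: → [40,51),[32,43); WM=37; [8,19) fires=3 [16,27) fires=4 [24,35) fires=1
i=8 t=18 v=8: DROP (t<37-1); WM=37
i=9 t=34 v=4: DROP (t<37-1); WM=37
i=10 t=40 v=2: → [40,51),[32,43); WM=37
i=11 t=43 v=1: → [40,51); WM=40
i=12 t=19 v=4: DROP (t<40-1); WM=40
i=13 t=44 v=3: → [40,51); WM=40
i=14 t=48 v=1: → [48,59),[40,51); WM=40
i=15 t=50 v=1: → [48,59),[40,51); WM=47; [32,43) fires=3
i=16 t=51 v=3: → [48,59); WM=47
i=17 t=44 v=3: DROP (t<47-1); WM=47
i=18 t=48 v=3: → [48,59),[40,51); WM=47
i=19 t=50 v=5: → [48,59),[40,51); WM=48
i=20 t=52 v=3: → [48,59); WM=48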